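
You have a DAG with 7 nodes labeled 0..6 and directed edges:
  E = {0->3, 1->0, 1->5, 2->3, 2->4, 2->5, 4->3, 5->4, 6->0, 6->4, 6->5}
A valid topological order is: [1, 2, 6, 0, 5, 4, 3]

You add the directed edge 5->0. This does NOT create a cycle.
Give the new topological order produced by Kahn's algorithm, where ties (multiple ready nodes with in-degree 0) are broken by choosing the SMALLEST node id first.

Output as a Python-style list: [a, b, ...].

Answer: [1, 2, 6, 5, 0, 4, 3]

Derivation:
Old toposort: [1, 2, 6, 0, 5, 4, 3]
Added edge: 5->0
Position of 5 (4) > position of 0 (3). Must reorder: 5 must now come before 0.
Run Kahn's algorithm (break ties by smallest node id):
  initial in-degrees: [3, 0, 0, 3, 3, 3, 0]
  ready (indeg=0): [1, 2, 6]
  pop 1: indeg[0]->2; indeg[5]->2 | ready=[2, 6] | order so far=[1]
  pop 2: indeg[3]->2; indeg[4]->2; indeg[5]->1 | ready=[6] | order so far=[1, 2]
  pop 6: indeg[0]->1; indeg[4]->1; indeg[5]->0 | ready=[5] | order so far=[1, 2, 6]
  pop 5: indeg[0]->0; indeg[4]->0 | ready=[0, 4] | order so far=[1, 2, 6, 5]
  pop 0: indeg[3]->1 | ready=[4] | order so far=[1, 2, 6, 5, 0]
  pop 4: indeg[3]->0 | ready=[3] | order so far=[1, 2, 6, 5, 0, 4]
  pop 3: no out-edges | ready=[] | order so far=[1, 2, 6, 5, 0, 4, 3]
  Result: [1, 2, 6, 5, 0, 4, 3]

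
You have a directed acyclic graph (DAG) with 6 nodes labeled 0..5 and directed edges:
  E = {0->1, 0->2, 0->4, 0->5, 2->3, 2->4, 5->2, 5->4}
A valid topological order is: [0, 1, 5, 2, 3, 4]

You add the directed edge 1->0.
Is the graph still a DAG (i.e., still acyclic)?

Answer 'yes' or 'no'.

Answer: no

Derivation:
Given toposort: [0, 1, 5, 2, 3, 4]
Position of 1: index 1; position of 0: index 0
New edge 1->0: backward (u after v in old order)
Backward edge: old toposort is now invalid. Check if this creates a cycle.
Does 0 already reach 1? Reachable from 0: [0, 1, 2, 3, 4, 5]. YES -> cycle!
Still a DAG? no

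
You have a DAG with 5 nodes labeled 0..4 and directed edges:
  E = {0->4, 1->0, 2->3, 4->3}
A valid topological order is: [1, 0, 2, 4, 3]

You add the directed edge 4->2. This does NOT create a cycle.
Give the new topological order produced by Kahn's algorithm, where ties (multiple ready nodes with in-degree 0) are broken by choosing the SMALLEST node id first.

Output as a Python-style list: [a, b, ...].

Old toposort: [1, 0, 2, 4, 3]
Added edge: 4->2
Position of 4 (3) > position of 2 (2). Must reorder: 4 must now come before 2.
Run Kahn's algorithm (break ties by smallest node id):
  initial in-degrees: [1, 0, 1, 2, 1]
  ready (indeg=0): [1]
  pop 1: indeg[0]->0 | ready=[0] | order so far=[1]
  pop 0: indeg[4]->0 | ready=[4] | order so far=[1, 0]
  pop 4: indeg[2]->0; indeg[3]->1 | ready=[2] | order so far=[1, 0, 4]
  pop 2: indeg[3]->0 | ready=[3] | order so far=[1, 0, 4, 2]
  pop 3: no out-edges | ready=[] | order so far=[1, 0, 4, 2, 3]
  Result: [1, 0, 4, 2, 3]

Answer: [1, 0, 4, 2, 3]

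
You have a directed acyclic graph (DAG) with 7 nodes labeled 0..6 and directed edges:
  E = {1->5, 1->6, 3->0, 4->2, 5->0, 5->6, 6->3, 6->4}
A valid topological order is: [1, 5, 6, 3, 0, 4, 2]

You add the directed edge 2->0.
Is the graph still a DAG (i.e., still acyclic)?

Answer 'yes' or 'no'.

Answer: yes

Derivation:
Given toposort: [1, 5, 6, 3, 0, 4, 2]
Position of 2: index 6; position of 0: index 4
New edge 2->0: backward (u after v in old order)
Backward edge: old toposort is now invalid. Check if this creates a cycle.
Does 0 already reach 2? Reachable from 0: [0]. NO -> still a DAG (reorder needed).
Still a DAG? yes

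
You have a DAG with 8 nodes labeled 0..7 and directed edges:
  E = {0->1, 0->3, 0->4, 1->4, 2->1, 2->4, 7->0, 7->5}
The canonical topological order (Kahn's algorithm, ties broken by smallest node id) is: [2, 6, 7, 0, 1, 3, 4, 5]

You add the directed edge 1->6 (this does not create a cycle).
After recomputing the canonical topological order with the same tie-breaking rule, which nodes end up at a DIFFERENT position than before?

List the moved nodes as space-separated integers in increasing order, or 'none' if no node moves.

Answer: 0 1 3 4 5 6 7

Derivation:
Old toposort: [2, 6, 7, 0, 1, 3, 4, 5]
Added edge 1->6
Recompute Kahn (smallest-id tiebreak):
  initial in-degrees: [1, 2, 0, 1, 3, 1, 1, 0]
  ready (indeg=0): [2, 7]
  pop 2: indeg[1]->1; indeg[4]->2 | ready=[7] | order so far=[2]
  pop 7: indeg[0]->0; indeg[5]->0 | ready=[0, 5] | order so far=[2, 7]
  pop 0: indeg[1]->0; indeg[3]->0; indeg[4]->1 | ready=[1, 3, 5] | order so far=[2, 7, 0]
  pop 1: indeg[4]->0; indeg[6]->0 | ready=[3, 4, 5, 6] | order so far=[2, 7, 0, 1]
  pop 3: no out-edges | ready=[4, 5, 6] | order so far=[2, 7, 0, 1, 3]
  pop 4: no out-edges | ready=[5, 6] | order so far=[2, 7, 0, 1, 3, 4]
  pop 5: no out-edges | ready=[6] | order so far=[2, 7, 0, 1, 3, 4, 5]
  pop 6: no out-edges | ready=[] | order so far=[2, 7, 0, 1, 3, 4, 5, 6]
New canonical toposort: [2, 7, 0, 1, 3, 4, 5, 6]
Compare positions:
  Node 0: index 3 -> 2 (moved)
  Node 1: index 4 -> 3 (moved)
  Node 2: index 0 -> 0 (same)
  Node 3: index 5 -> 4 (moved)
  Node 4: index 6 -> 5 (moved)
  Node 5: index 7 -> 6 (moved)
  Node 6: index 1 -> 7 (moved)
  Node 7: index 2 -> 1 (moved)
Nodes that changed position: 0 1 3 4 5 6 7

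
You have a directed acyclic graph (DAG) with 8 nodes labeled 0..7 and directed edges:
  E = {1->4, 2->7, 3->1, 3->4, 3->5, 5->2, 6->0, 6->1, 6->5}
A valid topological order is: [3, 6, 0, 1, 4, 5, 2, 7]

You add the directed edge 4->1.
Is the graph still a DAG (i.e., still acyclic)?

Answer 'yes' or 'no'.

Given toposort: [3, 6, 0, 1, 4, 5, 2, 7]
Position of 4: index 4; position of 1: index 3
New edge 4->1: backward (u after v in old order)
Backward edge: old toposort is now invalid. Check if this creates a cycle.
Does 1 already reach 4? Reachable from 1: [1, 4]. YES -> cycle!
Still a DAG? no

Answer: no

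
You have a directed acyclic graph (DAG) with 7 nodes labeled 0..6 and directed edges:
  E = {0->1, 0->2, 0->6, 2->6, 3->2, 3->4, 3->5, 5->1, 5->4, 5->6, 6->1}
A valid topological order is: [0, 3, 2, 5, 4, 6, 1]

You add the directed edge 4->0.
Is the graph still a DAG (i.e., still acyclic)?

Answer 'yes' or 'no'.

Answer: yes

Derivation:
Given toposort: [0, 3, 2, 5, 4, 6, 1]
Position of 4: index 4; position of 0: index 0
New edge 4->0: backward (u after v in old order)
Backward edge: old toposort is now invalid. Check if this creates a cycle.
Does 0 already reach 4? Reachable from 0: [0, 1, 2, 6]. NO -> still a DAG (reorder needed).
Still a DAG? yes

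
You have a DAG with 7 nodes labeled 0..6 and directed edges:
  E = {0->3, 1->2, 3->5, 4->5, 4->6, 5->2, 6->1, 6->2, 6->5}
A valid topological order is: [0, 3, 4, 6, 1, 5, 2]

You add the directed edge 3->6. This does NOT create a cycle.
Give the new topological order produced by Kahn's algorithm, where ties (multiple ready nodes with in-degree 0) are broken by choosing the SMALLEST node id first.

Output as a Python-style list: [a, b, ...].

Answer: [0, 3, 4, 6, 1, 5, 2]

Derivation:
Old toposort: [0, 3, 4, 6, 1, 5, 2]
Added edge: 3->6
Position of 3 (1) < position of 6 (3). Old order still valid.
Run Kahn's algorithm (break ties by smallest node id):
  initial in-degrees: [0, 1, 3, 1, 0, 3, 2]
  ready (indeg=0): [0, 4]
  pop 0: indeg[3]->0 | ready=[3, 4] | order so far=[0]
  pop 3: indeg[5]->2; indeg[6]->1 | ready=[4] | order so far=[0, 3]
  pop 4: indeg[5]->1; indeg[6]->0 | ready=[6] | order so far=[0, 3, 4]
  pop 6: indeg[1]->0; indeg[2]->2; indeg[5]->0 | ready=[1, 5] | order so far=[0, 3, 4, 6]
  pop 1: indeg[2]->1 | ready=[5] | order so far=[0, 3, 4, 6, 1]
  pop 5: indeg[2]->0 | ready=[2] | order so far=[0, 3, 4, 6, 1, 5]
  pop 2: no out-edges | ready=[] | order so far=[0, 3, 4, 6, 1, 5, 2]
  Result: [0, 3, 4, 6, 1, 5, 2]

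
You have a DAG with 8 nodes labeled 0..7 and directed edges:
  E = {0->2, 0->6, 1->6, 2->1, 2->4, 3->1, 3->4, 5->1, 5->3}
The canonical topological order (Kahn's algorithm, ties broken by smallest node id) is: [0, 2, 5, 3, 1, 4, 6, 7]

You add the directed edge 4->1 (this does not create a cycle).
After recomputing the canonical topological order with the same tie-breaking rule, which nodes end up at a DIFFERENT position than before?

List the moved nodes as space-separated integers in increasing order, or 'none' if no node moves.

Answer: 1 4

Derivation:
Old toposort: [0, 2, 5, 3, 1, 4, 6, 7]
Added edge 4->1
Recompute Kahn (smallest-id tiebreak):
  initial in-degrees: [0, 4, 1, 1, 2, 0, 2, 0]
  ready (indeg=0): [0, 5, 7]
  pop 0: indeg[2]->0; indeg[6]->1 | ready=[2, 5, 7] | order so far=[0]
  pop 2: indeg[1]->3; indeg[4]->1 | ready=[5, 7] | order so far=[0, 2]
  pop 5: indeg[1]->2; indeg[3]->0 | ready=[3, 7] | order so far=[0, 2, 5]
  pop 3: indeg[1]->1; indeg[4]->0 | ready=[4, 7] | order so far=[0, 2, 5, 3]
  pop 4: indeg[1]->0 | ready=[1, 7] | order so far=[0, 2, 5, 3, 4]
  pop 1: indeg[6]->0 | ready=[6, 7] | order so far=[0, 2, 5, 3, 4, 1]
  pop 6: no out-edges | ready=[7] | order so far=[0, 2, 5, 3, 4, 1, 6]
  pop 7: no out-edges | ready=[] | order so far=[0, 2, 5, 3, 4, 1, 6, 7]
New canonical toposort: [0, 2, 5, 3, 4, 1, 6, 7]
Compare positions:
  Node 0: index 0 -> 0 (same)
  Node 1: index 4 -> 5 (moved)
  Node 2: index 1 -> 1 (same)
  Node 3: index 3 -> 3 (same)
  Node 4: index 5 -> 4 (moved)
  Node 5: index 2 -> 2 (same)
  Node 6: index 6 -> 6 (same)
  Node 7: index 7 -> 7 (same)
Nodes that changed position: 1 4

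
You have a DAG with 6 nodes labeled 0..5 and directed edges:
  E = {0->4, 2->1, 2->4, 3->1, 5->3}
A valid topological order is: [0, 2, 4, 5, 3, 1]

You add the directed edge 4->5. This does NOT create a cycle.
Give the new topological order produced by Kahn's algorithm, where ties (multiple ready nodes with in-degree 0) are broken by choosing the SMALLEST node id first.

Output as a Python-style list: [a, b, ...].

Old toposort: [0, 2, 4, 5, 3, 1]
Added edge: 4->5
Position of 4 (2) < position of 5 (3). Old order still valid.
Run Kahn's algorithm (break ties by smallest node id):
  initial in-degrees: [0, 2, 0, 1, 2, 1]
  ready (indeg=0): [0, 2]
  pop 0: indeg[4]->1 | ready=[2] | order so far=[0]
  pop 2: indeg[1]->1; indeg[4]->0 | ready=[4] | order so far=[0, 2]
  pop 4: indeg[5]->0 | ready=[5] | order so far=[0, 2, 4]
  pop 5: indeg[3]->0 | ready=[3] | order so far=[0, 2, 4, 5]
  pop 3: indeg[1]->0 | ready=[1] | order so far=[0, 2, 4, 5, 3]
  pop 1: no out-edges | ready=[] | order so far=[0, 2, 4, 5, 3, 1]
  Result: [0, 2, 4, 5, 3, 1]

Answer: [0, 2, 4, 5, 3, 1]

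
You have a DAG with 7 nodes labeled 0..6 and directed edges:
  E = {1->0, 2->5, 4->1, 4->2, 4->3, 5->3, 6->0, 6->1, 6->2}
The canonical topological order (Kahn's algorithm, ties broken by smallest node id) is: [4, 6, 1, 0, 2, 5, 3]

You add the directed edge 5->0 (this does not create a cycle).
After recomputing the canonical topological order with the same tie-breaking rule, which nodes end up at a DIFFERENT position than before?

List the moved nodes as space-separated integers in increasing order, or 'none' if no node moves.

Answer: 0 2 5

Derivation:
Old toposort: [4, 6, 1, 0, 2, 5, 3]
Added edge 5->0
Recompute Kahn (smallest-id tiebreak):
  initial in-degrees: [3, 2, 2, 2, 0, 1, 0]
  ready (indeg=0): [4, 6]
  pop 4: indeg[1]->1; indeg[2]->1; indeg[3]->1 | ready=[6] | order so far=[4]
  pop 6: indeg[0]->2; indeg[1]->0; indeg[2]->0 | ready=[1, 2] | order so far=[4, 6]
  pop 1: indeg[0]->1 | ready=[2] | order so far=[4, 6, 1]
  pop 2: indeg[5]->0 | ready=[5] | order so far=[4, 6, 1, 2]
  pop 5: indeg[0]->0; indeg[3]->0 | ready=[0, 3] | order so far=[4, 6, 1, 2, 5]
  pop 0: no out-edges | ready=[3] | order so far=[4, 6, 1, 2, 5, 0]
  pop 3: no out-edges | ready=[] | order so far=[4, 6, 1, 2, 5, 0, 3]
New canonical toposort: [4, 6, 1, 2, 5, 0, 3]
Compare positions:
  Node 0: index 3 -> 5 (moved)
  Node 1: index 2 -> 2 (same)
  Node 2: index 4 -> 3 (moved)
  Node 3: index 6 -> 6 (same)
  Node 4: index 0 -> 0 (same)
  Node 5: index 5 -> 4 (moved)
  Node 6: index 1 -> 1 (same)
Nodes that changed position: 0 2 5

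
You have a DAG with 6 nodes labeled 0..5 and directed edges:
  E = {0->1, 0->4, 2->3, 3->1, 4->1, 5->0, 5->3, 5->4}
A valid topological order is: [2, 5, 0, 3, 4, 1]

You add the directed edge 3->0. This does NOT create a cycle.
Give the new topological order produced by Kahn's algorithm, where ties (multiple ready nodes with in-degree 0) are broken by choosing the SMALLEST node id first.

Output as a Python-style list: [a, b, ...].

Old toposort: [2, 5, 0, 3, 4, 1]
Added edge: 3->0
Position of 3 (3) > position of 0 (2). Must reorder: 3 must now come before 0.
Run Kahn's algorithm (break ties by smallest node id):
  initial in-degrees: [2, 3, 0, 2, 2, 0]
  ready (indeg=0): [2, 5]
  pop 2: indeg[3]->1 | ready=[5] | order so far=[2]
  pop 5: indeg[0]->1; indeg[3]->0; indeg[4]->1 | ready=[3] | order so far=[2, 5]
  pop 3: indeg[0]->0; indeg[1]->2 | ready=[0] | order so far=[2, 5, 3]
  pop 0: indeg[1]->1; indeg[4]->0 | ready=[4] | order so far=[2, 5, 3, 0]
  pop 4: indeg[1]->0 | ready=[1] | order so far=[2, 5, 3, 0, 4]
  pop 1: no out-edges | ready=[] | order so far=[2, 5, 3, 0, 4, 1]
  Result: [2, 5, 3, 0, 4, 1]

Answer: [2, 5, 3, 0, 4, 1]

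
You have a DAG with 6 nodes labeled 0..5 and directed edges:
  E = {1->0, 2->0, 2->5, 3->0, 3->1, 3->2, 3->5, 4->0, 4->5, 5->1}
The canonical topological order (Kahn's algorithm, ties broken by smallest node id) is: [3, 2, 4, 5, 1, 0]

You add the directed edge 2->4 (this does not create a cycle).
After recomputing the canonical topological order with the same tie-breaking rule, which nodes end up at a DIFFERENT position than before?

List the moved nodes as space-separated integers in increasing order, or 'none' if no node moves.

Old toposort: [3, 2, 4, 5, 1, 0]
Added edge 2->4
Recompute Kahn (smallest-id tiebreak):
  initial in-degrees: [4, 2, 1, 0, 1, 3]
  ready (indeg=0): [3]
  pop 3: indeg[0]->3; indeg[1]->1; indeg[2]->0; indeg[5]->2 | ready=[2] | order so far=[3]
  pop 2: indeg[0]->2; indeg[4]->0; indeg[5]->1 | ready=[4] | order so far=[3, 2]
  pop 4: indeg[0]->1; indeg[5]->0 | ready=[5] | order so far=[3, 2, 4]
  pop 5: indeg[1]->0 | ready=[1] | order so far=[3, 2, 4, 5]
  pop 1: indeg[0]->0 | ready=[0] | order so far=[3, 2, 4, 5, 1]
  pop 0: no out-edges | ready=[] | order so far=[3, 2, 4, 5, 1, 0]
New canonical toposort: [3, 2, 4, 5, 1, 0]
Compare positions:
  Node 0: index 5 -> 5 (same)
  Node 1: index 4 -> 4 (same)
  Node 2: index 1 -> 1 (same)
  Node 3: index 0 -> 0 (same)
  Node 4: index 2 -> 2 (same)
  Node 5: index 3 -> 3 (same)
Nodes that changed position: none

Answer: none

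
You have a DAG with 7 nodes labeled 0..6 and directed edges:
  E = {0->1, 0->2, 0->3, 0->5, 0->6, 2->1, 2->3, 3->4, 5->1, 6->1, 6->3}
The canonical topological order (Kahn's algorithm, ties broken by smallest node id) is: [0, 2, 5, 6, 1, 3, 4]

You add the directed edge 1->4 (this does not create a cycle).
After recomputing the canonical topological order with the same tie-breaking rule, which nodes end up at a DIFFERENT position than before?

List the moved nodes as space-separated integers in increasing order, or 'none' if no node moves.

Answer: none

Derivation:
Old toposort: [0, 2, 5, 6, 1, 3, 4]
Added edge 1->4
Recompute Kahn (smallest-id tiebreak):
  initial in-degrees: [0, 4, 1, 3, 2, 1, 1]
  ready (indeg=0): [0]
  pop 0: indeg[1]->3; indeg[2]->0; indeg[3]->2; indeg[5]->0; indeg[6]->0 | ready=[2, 5, 6] | order so far=[0]
  pop 2: indeg[1]->2; indeg[3]->1 | ready=[5, 6] | order so far=[0, 2]
  pop 5: indeg[1]->1 | ready=[6] | order so far=[0, 2, 5]
  pop 6: indeg[1]->0; indeg[3]->0 | ready=[1, 3] | order so far=[0, 2, 5, 6]
  pop 1: indeg[4]->1 | ready=[3] | order so far=[0, 2, 5, 6, 1]
  pop 3: indeg[4]->0 | ready=[4] | order so far=[0, 2, 5, 6, 1, 3]
  pop 4: no out-edges | ready=[] | order so far=[0, 2, 5, 6, 1, 3, 4]
New canonical toposort: [0, 2, 5, 6, 1, 3, 4]
Compare positions:
  Node 0: index 0 -> 0 (same)
  Node 1: index 4 -> 4 (same)
  Node 2: index 1 -> 1 (same)
  Node 3: index 5 -> 5 (same)
  Node 4: index 6 -> 6 (same)
  Node 5: index 2 -> 2 (same)
  Node 6: index 3 -> 3 (same)
Nodes that changed position: none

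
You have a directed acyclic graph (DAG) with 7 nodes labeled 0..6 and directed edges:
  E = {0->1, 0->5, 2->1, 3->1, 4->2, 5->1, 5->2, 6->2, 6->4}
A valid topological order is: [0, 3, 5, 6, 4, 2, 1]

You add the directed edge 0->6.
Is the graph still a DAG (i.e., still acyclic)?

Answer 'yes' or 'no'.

Given toposort: [0, 3, 5, 6, 4, 2, 1]
Position of 0: index 0; position of 6: index 3
New edge 0->6: forward
Forward edge: respects the existing order. Still a DAG, same toposort still valid.
Still a DAG? yes

Answer: yes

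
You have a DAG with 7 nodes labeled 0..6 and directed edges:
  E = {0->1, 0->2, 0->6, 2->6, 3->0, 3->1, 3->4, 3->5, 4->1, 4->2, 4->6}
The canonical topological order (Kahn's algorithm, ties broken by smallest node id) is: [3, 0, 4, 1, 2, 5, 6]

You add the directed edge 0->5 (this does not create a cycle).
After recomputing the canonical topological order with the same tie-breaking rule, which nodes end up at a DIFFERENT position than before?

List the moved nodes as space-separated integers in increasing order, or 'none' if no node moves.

Answer: none

Derivation:
Old toposort: [3, 0, 4, 1, 2, 5, 6]
Added edge 0->5
Recompute Kahn (smallest-id tiebreak):
  initial in-degrees: [1, 3, 2, 0, 1, 2, 3]
  ready (indeg=0): [3]
  pop 3: indeg[0]->0; indeg[1]->2; indeg[4]->0; indeg[5]->1 | ready=[0, 4] | order so far=[3]
  pop 0: indeg[1]->1; indeg[2]->1; indeg[5]->0; indeg[6]->2 | ready=[4, 5] | order so far=[3, 0]
  pop 4: indeg[1]->0; indeg[2]->0; indeg[6]->1 | ready=[1, 2, 5] | order so far=[3, 0, 4]
  pop 1: no out-edges | ready=[2, 5] | order so far=[3, 0, 4, 1]
  pop 2: indeg[6]->0 | ready=[5, 6] | order so far=[3, 0, 4, 1, 2]
  pop 5: no out-edges | ready=[6] | order so far=[3, 0, 4, 1, 2, 5]
  pop 6: no out-edges | ready=[] | order so far=[3, 0, 4, 1, 2, 5, 6]
New canonical toposort: [3, 0, 4, 1, 2, 5, 6]
Compare positions:
  Node 0: index 1 -> 1 (same)
  Node 1: index 3 -> 3 (same)
  Node 2: index 4 -> 4 (same)
  Node 3: index 0 -> 0 (same)
  Node 4: index 2 -> 2 (same)
  Node 5: index 5 -> 5 (same)
  Node 6: index 6 -> 6 (same)
Nodes that changed position: none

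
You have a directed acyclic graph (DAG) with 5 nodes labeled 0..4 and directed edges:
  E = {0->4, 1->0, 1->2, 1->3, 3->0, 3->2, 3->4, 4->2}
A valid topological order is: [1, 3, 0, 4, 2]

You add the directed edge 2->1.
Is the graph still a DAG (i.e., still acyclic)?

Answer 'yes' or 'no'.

Given toposort: [1, 3, 0, 4, 2]
Position of 2: index 4; position of 1: index 0
New edge 2->1: backward (u after v in old order)
Backward edge: old toposort is now invalid. Check if this creates a cycle.
Does 1 already reach 2? Reachable from 1: [0, 1, 2, 3, 4]. YES -> cycle!
Still a DAG? no

Answer: no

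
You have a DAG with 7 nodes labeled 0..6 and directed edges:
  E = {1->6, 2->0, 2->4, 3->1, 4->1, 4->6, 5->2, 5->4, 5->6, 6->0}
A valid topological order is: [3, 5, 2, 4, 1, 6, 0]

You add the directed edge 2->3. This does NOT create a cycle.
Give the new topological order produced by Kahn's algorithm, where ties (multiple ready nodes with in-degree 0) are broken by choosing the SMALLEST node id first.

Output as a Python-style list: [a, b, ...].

Answer: [5, 2, 3, 4, 1, 6, 0]

Derivation:
Old toposort: [3, 5, 2, 4, 1, 6, 0]
Added edge: 2->3
Position of 2 (2) > position of 3 (0). Must reorder: 2 must now come before 3.
Run Kahn's algorithm (break ties by smallest node id):
  initial in-degrees: [2, 2, 1, 1, 2, 0, 3]
  ready (indeg=0): [5]
  pop 5: indeg[2]->0; indeg[4]->1; indeg[6]->2 | ready=[2] | order so far=[5]
  pop 2: indeg[0]->1; indeg[3]->0; indeg[4]->0 | ready=[3, 4] | order so far=[5, 2]
  pop 3: indeg[1]->1 | ready=[4] | order so far=[5, 2, 3]
  pop 4: indeg[1]->0; indeg[6]->1 | ready=[1] | order so far=[5, 2, 3, 4]
  pop 1: indeg[6]->0 | ready=[6] | order so far=[5, 2, 3, 4, 1]
  pop 6: indeg[0]->0 | ready=[0] | order so far=[5, 2, 3, 4, 1, 6]
  pop 0: no out-edges | ready=[] | order so far=[5, 2, 3, 4, 1, 6, 0]
  Result: [5, 2, 3, 4, 1, 6, 0]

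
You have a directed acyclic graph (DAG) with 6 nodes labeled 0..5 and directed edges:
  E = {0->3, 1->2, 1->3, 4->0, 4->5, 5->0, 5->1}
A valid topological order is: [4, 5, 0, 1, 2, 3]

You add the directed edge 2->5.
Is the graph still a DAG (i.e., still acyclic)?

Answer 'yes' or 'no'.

Given toposort: [4, 5, 0, 1, 2, 3]
Position of 2: index 4; position of 5: index 1
New edge 2->5: backward (u after v in old order)
Backward edge: old toposort is now invalid. Check if this creates a cycle.
Does 5 already reach 2? Reachable from 5: [0, 1, 2, 3, 5]. YES -> cycle!
Still a DAG? no

Answer: no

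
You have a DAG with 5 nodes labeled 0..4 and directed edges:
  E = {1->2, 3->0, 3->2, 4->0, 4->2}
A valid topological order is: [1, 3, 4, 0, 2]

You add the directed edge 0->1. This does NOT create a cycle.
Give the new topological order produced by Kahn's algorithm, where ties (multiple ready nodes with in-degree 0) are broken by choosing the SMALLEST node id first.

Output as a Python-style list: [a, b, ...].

Answer: [3, 4, 0, 1, 2]

Derivation:
Old toposort: [1, 3, 4, 0, 2]
Added edge: 0->1
Position of 0 (3) > position of 1 (0). Must reorder: 0 must now come before 1.
Run Kahn's algorithm (break ties by smallest node id):
  initial in-degrees: [2, 1, 3, 0, 0]
  ready (indeg=0): [3, 4]
  pop 3: indeg[0]->1; indeg[2]->2 | ready=[4] | order so far=[3]
  pop 4: indeg[0]->0; indeg[2]->1 | ready=[0] | order so far=[3, 4]
  pop 0: indeg[1]->0 | ready=[1] | order so far=[3, 4, 0]
  pop 1: indeg[2]->0 | ready=[2] | order so far=[3, 4, 0, 1]
  pop 2: no out-edges | ready=[] | order so far=[3, 4, 0, 1, 2]
  Result: [3, 4, 0, 1, 2]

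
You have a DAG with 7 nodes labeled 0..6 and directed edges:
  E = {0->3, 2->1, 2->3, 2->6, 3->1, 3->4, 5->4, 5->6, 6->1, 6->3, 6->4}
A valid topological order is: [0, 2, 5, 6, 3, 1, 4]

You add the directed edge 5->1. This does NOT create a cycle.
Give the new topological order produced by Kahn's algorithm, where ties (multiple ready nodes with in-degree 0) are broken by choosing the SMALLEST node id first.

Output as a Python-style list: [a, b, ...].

Old toposort: [0, 2, 5, 6, 3, 1, 4]
Added edge: 5->1
Position of 5 (2) < position of 1 (5). Old order still valid.
Run Kahn's algorithm (break ties by smallest node id):
  initial in-degrees: [0, 4, 0, 3, 3, 0, 2]
  ready (indeg=0): [0, 2, 5]
  pop 0: indeg[3]->2 | ready=[2, 5] | order so far=[0]
  pop 2: indeg[1]->3; indeg[3]->1; indeg[6]->1 | ready=[5] | order so far=[0, 2]
  pop 5: indeg[1]->2; indeg[4]->2; indeg[6]->0 | ready=[6] | order so far=[0, 2, 5]
  pop 6: indeg[1]->1; indeg[3]->0; indeg[4]->1 | ready=[3] | order so far=[0, 2, 5, 6]
  pop 3: indeg[1]->0; indeg[4]->0 | ready=[1, 4] | order so far=[0, 2, 5, 6, 3]
  pop 1: no out-edges | ready=[4] | order so far=[0, 2, 5, 6, 3, 1]
  pop 4: no out-edges | ready=[] | order so far=[0, 2, 5, 6, 3, 1, 4]
  Result: [0, 2, 5, 6, 3, 1, 4]

Answer: [0, 2, 5, 6, 3, 1, 4]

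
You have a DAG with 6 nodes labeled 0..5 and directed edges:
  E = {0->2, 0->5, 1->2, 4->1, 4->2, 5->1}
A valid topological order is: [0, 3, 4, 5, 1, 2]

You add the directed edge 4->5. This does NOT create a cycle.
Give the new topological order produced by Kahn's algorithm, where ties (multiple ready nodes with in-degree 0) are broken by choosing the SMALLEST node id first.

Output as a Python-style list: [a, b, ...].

Old toposort: [0, 3, 4, 5, 1, 2]
Added edge: 4->5
Position of 4 (2) < position of 5 (3). Old order still valid.
Run Kahn's algorithm (break ties by smallest node id):
  initial in-degrees: [0, 2, 3, 0, 0, 2]
  ready (indeg=0): [0, 3, 4]
  pop 0: indeg[2]->2; indeg[5]->1 | ready=[3, 4] | order so far=[0]
  pop 3: no out-edges | ready=[4] | order so far=[0, 3]
  pop 4: indeg[1]->1; indeg[2]->1; indeg[5]->0 | ready=[5] | order so far=[0, 3, 4]
  pop 5: indeg[1]->0 | ready=[1] | order so far=[0, 3, 4, 5]
  pop 1: indeg[2]->0 | ready=[2] | order so far=[0, 3, 4, 5, 1]
  pop 2: no out-edges | ready=[] | order so far=[0, 3, 4, 5, 1, 2]
  Result: [0, 3, 4, 5, 1, 2]

Answer: [0, 3, 4, 5, 1, 2]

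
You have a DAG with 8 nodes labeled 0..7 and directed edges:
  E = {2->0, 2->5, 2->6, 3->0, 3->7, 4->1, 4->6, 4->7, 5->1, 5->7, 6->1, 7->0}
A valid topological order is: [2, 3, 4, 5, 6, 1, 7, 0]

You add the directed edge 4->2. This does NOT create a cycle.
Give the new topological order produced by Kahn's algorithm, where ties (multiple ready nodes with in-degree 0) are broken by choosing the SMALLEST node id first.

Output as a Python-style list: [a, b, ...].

Answer: [3, 4, 2, 5, 6, 1, 7, 0]

Derivation:
Old toposort: [2, 3, 4, 5, 6, 1, 7, 0]
Added edge: 4->2
Position of 4 (2) > position of 2 (0). Must reorder: 4 must now come before 2.
Run Kahn's algorithm (break ties by smallest node id):
  initial in-degrees: [3, 3, 1, 0, 0, 1, 2, 3]
  ready (indeg=0): [3, 4]
  pop 3: indeg[0]->2; indeg[7]->2 | ready=[4] | order so far=[3]
  pop 4: indeg[1]->2; indeg[2]->0; indeg[6]->1; indeg[7]->1 | ready=[2] | order so far=[3, 4]
  pop 2: indeg[0]->1; indeg[5]->0; indeg[6]->0 | ready=[5, 6] | order so far=[3, 4, 2]
  pop 5: indeg[1]->1; indeg[7]->0 | ready=[6, 7] | order so far=[3, 4, 2, 5]
  pop 6: indeg[1]->0 | ready=[1, 7] | order so far=[3, 4, 2, 5, 6]
  pop 1: no out-edges | ready=[7] | order so far=[3, 4, 2, 5, 6, 1]
  pop 7: indeg[0]->0 | ready=[0] | order so far=[3, 4, 2, 5, 6, 1, 7]
  pop 0: no out-edges | ready=[] | order so far=[3, 4, 2, 5, 6, 1, 7, 0]
  Result: [3, 4, 2, 5, 6, 1, 7, 0]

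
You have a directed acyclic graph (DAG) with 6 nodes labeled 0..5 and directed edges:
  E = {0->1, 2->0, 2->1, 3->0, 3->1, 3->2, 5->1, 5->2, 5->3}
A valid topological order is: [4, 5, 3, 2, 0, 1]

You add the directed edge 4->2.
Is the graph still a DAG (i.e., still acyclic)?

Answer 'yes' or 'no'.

Given toposort: [4, 5, 3, 2, 0, 1]
Position of 4: index 0; position of 2: index 3
New edge 4->2: forward
Forward edge: respects the existing order. Still a DAG, same toposort still valid.
Still a DAG? yes

Answer: yes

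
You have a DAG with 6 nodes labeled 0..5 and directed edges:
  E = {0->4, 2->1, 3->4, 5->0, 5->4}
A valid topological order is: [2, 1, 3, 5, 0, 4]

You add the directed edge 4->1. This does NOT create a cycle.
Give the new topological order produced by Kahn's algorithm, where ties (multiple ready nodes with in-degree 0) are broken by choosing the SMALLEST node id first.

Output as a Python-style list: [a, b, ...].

Answer: [2, 3, 5, 0, 4, 1]

Derivation:
Old toposort: [2, 1, 3, 5, 0, 4]
Added edge: 4->1
Position of 4 (5) > position of 1 (1). Must reorder: 4 must now come before 1.
Run Kahn's algorithm (break ties by smallest node id):
  initial in-degrees: [1, 2, 0, 0, 3, 0]
  ready (indeg=0): [2, 3, 5]
  pop 2: indeg[1]->1 | ready=[3, 5] | order so far=[2]
  pop 3: indeg[4]->2 | ready=[5] | order so far=[2, 3]
  pop 5: indeg[0]->0; indeg[4]->1 | ready=[0] | order so far=[2, 3, 5]
  pop 0: indeg[4]->0 | ready=[4] | order so far=[2, 3, 5, 0]
  pop 4: indeg[1]->0 | ready=[1] | order so far=[2, 3, 5, 0, 4]
  pop 1: no out-edges | ready=[] | order so far=[2, 3, 5, 0, 4, 1]
  Result: [2, 3, 5, 0, 4, 1]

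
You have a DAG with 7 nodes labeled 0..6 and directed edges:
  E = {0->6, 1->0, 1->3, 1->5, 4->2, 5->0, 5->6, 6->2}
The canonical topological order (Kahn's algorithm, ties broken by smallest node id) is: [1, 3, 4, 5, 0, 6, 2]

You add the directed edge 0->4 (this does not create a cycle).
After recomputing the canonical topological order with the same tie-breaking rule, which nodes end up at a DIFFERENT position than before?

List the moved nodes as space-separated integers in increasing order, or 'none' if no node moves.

Old toposort: [1, 3, 4, 5, 0, 6, 2]
Added edge 0->4
Recompute Kahn (smallest-id tiebreak):
  initial in-degrees: [2, 0, 2, 1, 1, 1, 2]
  ready (indeg=0): [1]
  pop 1: indeg[0]->1; indeg[3]->0; indeg[5]->0 | ready=[3, 5] | order so far=[1]
  pop 3: no out-edges | ready=[5] | order so far=[1, 3]
  pop 5: indeg[0]->0; indeg[6]->1 | ready=[0] | order so far=[1, 3, 5]
  pop 0: indeg[4]->0; indeg[6]->0 | ready=[4, 6] | order so far=[1, 3, 5, 0]
  pop 4: indeg[2]->1 | ready=[6] | order so far=[1, 3, 5, 0, 4]
  pop 6: indeg[2]->0 | ready=[2] | order so far=[1, 3, 5, 0, 4, 6]
  pop 2: no out-edges | ready=[] | order so far=[1, 3, 5, 0, 4, 6, 2]
New canonical toposort: [1, 3, 5, 0, 4, 6, 2]
Compare positions:
  Node 0: index 4 -> 3 (moved)
  Node 1: index 0 -> 0 (same)
  Node 2: index 6 -> 6 (same)
  Node 3: index 1 -> 1 (same)
  Node 4: index 2 -> 4 (moved)
  Node 5: index 3 -> 2 (moved)
  Node 6: index 5 -> 5 (same)
Nodes that changed position: 0 4 5

Answer: 0 4 5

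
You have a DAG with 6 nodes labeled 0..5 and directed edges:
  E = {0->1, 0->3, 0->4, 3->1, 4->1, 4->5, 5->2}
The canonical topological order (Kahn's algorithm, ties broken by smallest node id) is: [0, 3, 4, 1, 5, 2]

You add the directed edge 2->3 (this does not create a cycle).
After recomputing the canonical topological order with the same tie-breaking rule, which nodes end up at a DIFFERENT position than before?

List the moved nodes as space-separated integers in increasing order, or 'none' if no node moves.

Answer: 1 2 3 4 5

Derivation:
Old toposort: [0, 3, 4, 1, 5, 2]
Added edge 2->3
Recompute Kahn (smallest-id tiebreak):
  initial in-degrees: [0, 3, 1, 2, 1, 1]
  ready (indeg=0): [0]
  pop 0: indeg[1]->2; indeg[3]->1; indeg[4]->0 | ready=[4] | order so far=[0]
  pop 4: indeg[1]->1; indeg[5]->0 | ready=[5] | order so far=[0, 4]
  pop 5: indeg[2]->0 | ready=[2] | order so far=[0, 4, 5]
  pop 2: indeg[3]->0 | ready=[3] | order so far=[0, 4, 5, 2]
  pop 3: indeg[1]->0 | ready=[1] | order so far=[0, 4, 5, 2, 3]
  pop 1: no out-edges | ready=[] | order so far=[0, 4, 5, 2, 3, 1]
New canonical toposort: [0, 4, 5, 2, 3, 1]
Compare positions:
  Node 0: index 0 -> 0 (same)
  Node 1: index 3 -> 5 (moved)
  Node 2: index 5 -> 3 (moved)
  Node 3: index 1 -> 4 (moved)
  Node 4: index 2 -> 1 (moved)
  Node 5: index 4 -> 2 (moved)
Nodes that changed position: 1 2 3 4 5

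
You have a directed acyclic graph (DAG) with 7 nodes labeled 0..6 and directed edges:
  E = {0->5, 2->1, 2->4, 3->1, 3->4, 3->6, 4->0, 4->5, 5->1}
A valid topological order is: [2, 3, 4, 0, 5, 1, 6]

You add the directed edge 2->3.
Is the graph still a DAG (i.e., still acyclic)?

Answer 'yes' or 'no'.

Answer: yes

Derivation:
Given toposort: [2, 3, 4, 0, 5, 1, 6]
Position of 2: index 0; position of 3: index 1
New edge 2->3: forward
Forward edge: respects the existing order. Still a DAG, same toposort still valid.
Still a DAG? yes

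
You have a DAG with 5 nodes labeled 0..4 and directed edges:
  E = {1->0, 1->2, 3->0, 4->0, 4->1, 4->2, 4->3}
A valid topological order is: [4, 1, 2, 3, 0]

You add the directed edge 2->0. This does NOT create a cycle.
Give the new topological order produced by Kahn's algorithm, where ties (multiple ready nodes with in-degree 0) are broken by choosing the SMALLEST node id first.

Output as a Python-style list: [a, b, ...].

Answer: [4, 1, 2, 3, 0]

Derivation:
Old toposort: [4, 1, 2, 3, 0]
Added edge: 2->0
Position of 2 (2) < position of 0 (4). Old order still valid.
Run Kahn's algorithm (break ties by smallest node id):
  initial in-degrees: [4, 1, 2, 1, 0]
  ready (indeg=0): [4]
  pop 4: indeg[0]->3; indeg[1]->0; indeg[2]->1; indeg[3]->0 | ready=[1, 3] | order so far=[4]
  pop 1: indeg[0]->2; indeg[2]->0 | ready=[2, 3] | order so far=[4, 1]
  pop 2: indeg[0]->1 | ready=[3] | order so far=[4, 1, 2]
  pop 3: indeg[0]->0 | ready=[0] | order so far=[4, 1, 2, 3]
  pop 0: no out-edges | ready=[] | order so far=[4, 1, 2, 3, 0]
  Result: [4, 1, 2, 3, 0]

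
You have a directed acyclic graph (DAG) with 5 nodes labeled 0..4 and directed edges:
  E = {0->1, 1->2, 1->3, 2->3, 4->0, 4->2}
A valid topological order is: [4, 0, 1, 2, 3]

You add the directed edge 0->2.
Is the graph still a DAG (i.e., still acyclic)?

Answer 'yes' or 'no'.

Answer: yes

Derivation:
Given toposort: [4, 0, 1, 2, 3]
Position of 0: index 1; position of 2: index 3
New edge 0->2: forward
Forward edge: respects the existing order. Still a DAG, same toposort still valid.
Still a DAG? yes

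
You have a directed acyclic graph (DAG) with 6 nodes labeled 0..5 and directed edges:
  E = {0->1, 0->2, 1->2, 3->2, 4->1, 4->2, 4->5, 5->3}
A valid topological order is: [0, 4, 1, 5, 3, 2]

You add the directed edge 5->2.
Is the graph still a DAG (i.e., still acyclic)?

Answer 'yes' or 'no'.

Answer: yes

Derivation:
Given toposort: [0, 4, 1, 5, 3, 2]
Position of 5: index 3; position of 2: index 5
New edge 5->2: forward
Forward edge: respects the existing order. Still a DAG, same toposort still valid.
Still a DAG? yes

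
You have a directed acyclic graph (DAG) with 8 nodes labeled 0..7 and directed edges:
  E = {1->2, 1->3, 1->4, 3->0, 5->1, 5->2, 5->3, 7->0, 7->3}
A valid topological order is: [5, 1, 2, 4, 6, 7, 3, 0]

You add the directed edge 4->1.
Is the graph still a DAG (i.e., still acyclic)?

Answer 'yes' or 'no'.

Answer: no

Derivation:
Given toposort: [5, 1, 2, 4, 6, 7, 3, 0]
Position of 4: index 3; position of 1: index 1
New edge 4->1: backward (u after v in old order)
Backward edge: old toposort is now invalid. Check if this creates a cycle.
Does 1 already reach 4? Reachable from 1: [0, 1, 2, 3, 4]. YES -> cycle!
Still a DAG? no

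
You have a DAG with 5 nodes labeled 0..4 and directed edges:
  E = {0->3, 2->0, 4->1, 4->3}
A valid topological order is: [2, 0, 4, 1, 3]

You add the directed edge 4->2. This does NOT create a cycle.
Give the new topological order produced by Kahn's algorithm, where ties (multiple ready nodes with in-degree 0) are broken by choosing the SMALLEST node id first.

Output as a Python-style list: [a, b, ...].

Old toposort: [2, 0, 4, 1, 3]
Added edge: 4->2
Position of 4 (2) > position of 2 (0). Must reorder: 4 must now come before 2.
Run Kahn's algorithm (break ties by smallest node id):
  initial in-degrees: [1, 1, 1, 2, 0]
  ready (indeg=0): [4]
  pop 4: indeg[1]->0; indeg[2]->0; indeg[3]->1 | ready=[1, 2] | order so far=[4]
  pop 1: no out-edges | ready=[2] | order so far=[4, 1]
  pop 2: indeg[0]->0 | ready=[0] | order so far=[4, 1, 2]
  pop 0: indeg[3]->0 | ready=[3] | order so far=[4, 1, 2, 0]
  pop 3: no out-edges | ready=[] | order so far=[4, 1, 2, 0, 3]
  Result: [4, 1, 2, 0, 3]

Answer: [4, 1, 2, 0, 3]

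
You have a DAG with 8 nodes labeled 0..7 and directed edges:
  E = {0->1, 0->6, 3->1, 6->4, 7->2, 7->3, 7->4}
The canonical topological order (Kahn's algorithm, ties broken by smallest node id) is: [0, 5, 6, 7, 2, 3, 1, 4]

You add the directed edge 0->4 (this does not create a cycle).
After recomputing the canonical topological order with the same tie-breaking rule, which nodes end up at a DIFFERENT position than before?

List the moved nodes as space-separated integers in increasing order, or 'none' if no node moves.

Old toposort: [0, 5, 6, 7, 2, 3, 1, 4]
Added edge 0->4
Recompute Kahn (smallest-id tiebreak):
  initial in-degrees: [0, 2, 1, 1, 3, 0, 1, 0]
  ready (indeg=0): [0, 5, 7]
  pop 0: indeg[1]->1; indeg[4]->2; indeg[6]->0 | ready=[5, 6, 7] | order so far=[0]
  pop 5: no out-edges | ready=[6, 7] | order so far=[0, 5]
  pop 6: indeg[4]->1 | ready=[7] | order so far=[0, 5, 6]
  pop 7: indeg[2]->0; indeg[3]->0; indeg[4]->0 | ready=[2, 3, 4] | order so far=[0, 5, 6, 7]
  pop 2: no out-edges | ready=[3, 4] | order so far=[0, 5, 6, 7, 2]
  pop 3: indeg[1]->0 | ready=[1, 4] | order so far=[0, 5, 6, 7, 2, 3]
  pop 1: no out-edges | ready=[4] | order so far=[0, 5, 6, 7, 2, 3, 1]
  pop 4: no out-edges | ready=[] | order so far=[0, 5, 6, 7, 2, 3, 1, 4]
New canonical toposort: [0, 5, 6, 7, 2, 3, 1, 4]
Compare positions:
  Node 0: index 0 -> 0 (same)
  Node 1: index 6 -> 6 (same)
  Node 2: index 4 -> 4 (same)
  Node 3: index 5 -> 5 (same)
  Node 4: index 7 -> 7 (same)
  Node 5: index 1 -> 1 (same)
  Node 6: index 2 -> 2 (same)
  Node 7: index 3 -> 3 (same)
Nodes that changed position: none

Answer: none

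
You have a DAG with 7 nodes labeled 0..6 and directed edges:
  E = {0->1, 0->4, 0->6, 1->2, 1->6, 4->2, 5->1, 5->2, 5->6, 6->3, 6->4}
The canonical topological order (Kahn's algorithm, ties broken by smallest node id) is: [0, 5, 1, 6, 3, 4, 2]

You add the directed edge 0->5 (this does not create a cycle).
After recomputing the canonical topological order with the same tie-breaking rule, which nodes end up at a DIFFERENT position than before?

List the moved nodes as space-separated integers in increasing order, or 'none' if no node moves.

Old toposort: [0, 5, 1, 6, 3, 4, 2]
Added edge 0->5
Recompute Kahn (smallest-id tiebreak):
  initial in-degrees: [0, 2, 3, 1, 2, 1, 3]
  ready (indeg=0): [0]
  pop 0: indeg[1]->1; indeg[4]->1; indeg[5]->0; indeg[6]->2 | ready=[5] | order so far=[0]
  pop 5: indeg[1]->0; indeg[2]->2; indeg[6]->1 | ready=[1] | order so far=[0, 5]
  pop 1: indeg[2]->1; indeg[6]->0 | ready=[6] | order so far=[0, 5, 1]
  pop 6: indeg[3]->0; indeg[4]->0 | ready=[3, 4] | order so far=[0, 5, 1, 6]
  pop 3: no out-edges | ready=[4] | order so far=[0, 5, 1, 6, 3]
  pop 4: indeg[2]->0 | ready=[2] | order so far=[0, 5, 1, 6, 3, 4]
  pop 2: no out-edges | ready=[] | order so far=[0, 5, 1, 6, 3, 4, 2]
New canonical toposort: [0, 5, 1, 6, 3, 4, 2]
Compare positions:
  Node 0: index 0 -> 0 (same)
  Node 1: index 2 -> 2 (same)
  Node 2: index 6 -> 6 (same)
  Node 3: index 4 -> 4 (same)
  Node 4: index 5 -> 5 (same)
  Node 5: index 1 -> 1 (same)
  Node 6: index 3 -> 3 (same)
Nodes that changed position: none

Answer: none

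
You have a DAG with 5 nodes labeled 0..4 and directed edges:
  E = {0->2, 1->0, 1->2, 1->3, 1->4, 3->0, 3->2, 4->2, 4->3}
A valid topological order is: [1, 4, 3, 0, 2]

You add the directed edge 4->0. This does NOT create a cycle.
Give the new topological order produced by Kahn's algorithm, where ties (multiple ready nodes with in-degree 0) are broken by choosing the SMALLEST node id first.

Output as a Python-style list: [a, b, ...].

Answer: [1, 4, 3, 0, 2]

Derivation:
Old toposort: [1, 4, 3, 0, 2]
Added edge: 4->0
Position of 4 (1) < position of 0 (3). Old order still valid.
Run Kahn's algorithm (break ties by smallest node id):
  initial in-degrees: [3, 0, 4, 2, 1]
  ready (indeg=0): [1]
  pop 1: indeg[0]->2; indeg[2]->3; indeg[3]->1; indeg[4]->0 | ready=[4] | order so far=[1]
  pop 4: indeg[0]->1; indeg[2]->2; indeg[3]->0 | ready=[3] | order so far=[1, 4]
  pop 3: indeg[0]->0; indeg[2]->1 | ready=[0] | order so far=[1, 4, 3]
  pop 0: indeg[2]->0 | ready=[2] | order so far=[1, 4, 3, 0]
  pop 2: no out-edges | ready=[] | order so far=[1, 4, 3, 0, 2]
  Result: [1, 4, 3, 0, 2]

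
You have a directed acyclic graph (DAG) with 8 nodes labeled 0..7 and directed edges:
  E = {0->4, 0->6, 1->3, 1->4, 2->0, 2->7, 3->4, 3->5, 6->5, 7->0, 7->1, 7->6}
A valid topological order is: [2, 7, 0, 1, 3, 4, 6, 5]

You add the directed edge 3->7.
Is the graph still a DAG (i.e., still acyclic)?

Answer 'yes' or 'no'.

Answer: no

Derivation:
Given toposort: [2, 7, 0, 1, 3, 4, 6, 5]
Position of 3: index 4; position of 7: index 1
New edge 3->7: backward (u after v in old order)
Backward edge: old toposort is now invalid. Check if this creates a cycle.
Does 7 already reach 3? Reachable from 7: [0, 1, 3, 4, 5, 6, 7]. YES -> cycle!
Still a DAG? no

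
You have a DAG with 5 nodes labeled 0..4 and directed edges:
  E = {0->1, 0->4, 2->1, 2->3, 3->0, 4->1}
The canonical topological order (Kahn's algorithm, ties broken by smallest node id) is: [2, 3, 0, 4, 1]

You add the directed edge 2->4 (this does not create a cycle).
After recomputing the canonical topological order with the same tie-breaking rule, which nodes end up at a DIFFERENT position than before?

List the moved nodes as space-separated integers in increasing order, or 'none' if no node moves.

Answer: none

Derivation:
Old toposort: [2, 3, 0, 4, 1]
Added edge 2->4
Recompute Kahn (smallest-id tiebreak):
  initial in-degrees: [1, 3, 0, 1, 2]
  ready (indeg=0): [2]
  pop 2: indeg[1]->2; indeg[3]->0; indeg[4]->1 | ready=[3] | order so far=[2]
  pop 3: indeg[0]->0 | ready=[0] | order so far=[2, 3]
  pop 0: indeg[1]->1; indeg[4]->0 | ready=[4] | order so far=[2, 3, 0]
  pop 4: indeg[1]->0 | ready=[1] | order so far=[2, 3, 0, 4]
  pop 1: no out-edges | ready=[] | order so far=[2, 3, 0, 4, 1]
New canonical toposort: [2, 3, 0, 4, 1]
Compare positions:
  Node 0: index 2 -> 2 (same)
  Node 1: index 4 -> 4 (same)
  Node 2: index 0 -> 0 (same)
  Node 3: index 1 -> 1 (same)
  Node 4: index 3 -> 3 (same)
Nodes that changed position: none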